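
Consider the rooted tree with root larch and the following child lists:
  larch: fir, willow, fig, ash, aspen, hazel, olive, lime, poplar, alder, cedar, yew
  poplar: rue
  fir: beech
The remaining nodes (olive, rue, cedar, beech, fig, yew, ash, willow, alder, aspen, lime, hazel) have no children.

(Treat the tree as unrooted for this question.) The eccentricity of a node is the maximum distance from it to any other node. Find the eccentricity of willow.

3

A farthest node from willow is rue (beech also at distance 3).
The path willow – larch – poplar – rue has 3 edges.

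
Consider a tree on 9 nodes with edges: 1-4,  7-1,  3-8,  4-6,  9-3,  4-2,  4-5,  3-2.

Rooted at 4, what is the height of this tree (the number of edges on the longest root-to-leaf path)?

3

The longest root-to-leaf path is 4 – 2 – 3 – 9 (3 edges).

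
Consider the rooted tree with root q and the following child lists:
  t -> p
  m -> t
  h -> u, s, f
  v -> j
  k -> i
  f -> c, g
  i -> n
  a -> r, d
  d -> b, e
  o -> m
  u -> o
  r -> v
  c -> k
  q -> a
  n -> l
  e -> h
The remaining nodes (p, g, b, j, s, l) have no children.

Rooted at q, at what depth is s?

5

Path from q to s: q–a–d–e–h–s, which has 5 edges.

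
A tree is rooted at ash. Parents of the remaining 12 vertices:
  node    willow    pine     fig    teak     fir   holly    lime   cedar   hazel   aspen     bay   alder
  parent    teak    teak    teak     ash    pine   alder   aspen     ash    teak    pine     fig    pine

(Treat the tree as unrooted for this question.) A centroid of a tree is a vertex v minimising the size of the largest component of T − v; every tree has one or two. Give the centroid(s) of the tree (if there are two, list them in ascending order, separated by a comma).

teak

Delete teak: the remaining components have sizes 6, 2, 2, 1, 1. Max 6 ≤ 6, so teak is a centroid.
Every other node leaves some component of size > 6, so the centroid is unique.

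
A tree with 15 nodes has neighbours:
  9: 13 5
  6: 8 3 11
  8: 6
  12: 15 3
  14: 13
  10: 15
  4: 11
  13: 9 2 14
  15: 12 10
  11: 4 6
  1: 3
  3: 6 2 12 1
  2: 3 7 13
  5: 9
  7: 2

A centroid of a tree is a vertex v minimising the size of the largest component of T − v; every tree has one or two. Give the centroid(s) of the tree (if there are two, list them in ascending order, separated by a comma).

3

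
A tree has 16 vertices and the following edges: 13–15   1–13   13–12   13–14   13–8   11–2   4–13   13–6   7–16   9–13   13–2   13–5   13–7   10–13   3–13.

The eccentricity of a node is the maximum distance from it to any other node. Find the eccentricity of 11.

A farthest node from 11 is 16.
The path 11 – 2 – 13 – 7 – 16 has 4 edges.

4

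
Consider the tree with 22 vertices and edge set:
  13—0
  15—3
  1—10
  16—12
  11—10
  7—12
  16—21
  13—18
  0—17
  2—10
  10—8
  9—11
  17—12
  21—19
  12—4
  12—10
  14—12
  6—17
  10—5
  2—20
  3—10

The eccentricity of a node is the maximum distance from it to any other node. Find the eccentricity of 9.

7

A farthest node from 9 is 18.
The path 9 – 11 – 10 – 12 – 17 – 0 – 13 – 18 has 7 edges.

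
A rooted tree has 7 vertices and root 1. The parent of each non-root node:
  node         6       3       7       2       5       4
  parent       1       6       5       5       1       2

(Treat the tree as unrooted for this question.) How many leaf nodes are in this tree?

3

Degree-1 nodes: 3, 4, 7 — 3 of them.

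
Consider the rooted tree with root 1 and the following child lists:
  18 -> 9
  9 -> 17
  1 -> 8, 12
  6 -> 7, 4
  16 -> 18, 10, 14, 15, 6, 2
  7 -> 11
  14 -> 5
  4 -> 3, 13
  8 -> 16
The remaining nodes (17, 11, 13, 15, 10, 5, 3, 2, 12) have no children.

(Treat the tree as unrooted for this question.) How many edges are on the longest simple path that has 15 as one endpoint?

A farthest node from 15 is 3 (11, 12, 17, 13 also at distance 4).
The path 15-16-6-4-3 has 4 edges.

4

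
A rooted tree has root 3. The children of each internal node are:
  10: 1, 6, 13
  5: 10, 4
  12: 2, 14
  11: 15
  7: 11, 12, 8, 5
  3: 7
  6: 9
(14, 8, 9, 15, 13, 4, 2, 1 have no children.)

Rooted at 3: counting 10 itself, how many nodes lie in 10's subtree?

5

10's subtree: {10, 1, 13, 6, 9}, size 5.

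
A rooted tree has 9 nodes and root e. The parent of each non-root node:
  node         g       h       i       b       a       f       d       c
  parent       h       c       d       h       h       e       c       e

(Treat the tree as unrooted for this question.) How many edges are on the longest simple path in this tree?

BFS from i reaches b last, at distance 4; BFS from b confirms no node is farther.
Path: i-d-c-h-b.

4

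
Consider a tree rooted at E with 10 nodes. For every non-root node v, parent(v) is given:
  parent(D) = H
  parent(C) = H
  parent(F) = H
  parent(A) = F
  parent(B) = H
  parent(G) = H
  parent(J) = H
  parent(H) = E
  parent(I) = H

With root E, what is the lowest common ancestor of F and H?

Path F→root: F H E; path H→root: H E.
First common node: H.

H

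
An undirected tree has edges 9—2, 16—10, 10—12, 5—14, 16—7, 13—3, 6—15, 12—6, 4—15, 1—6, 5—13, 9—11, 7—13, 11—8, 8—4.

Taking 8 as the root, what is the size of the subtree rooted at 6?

10

The subtree rooted at 6 contains: 6, 1, 12, 10, 16, 7, 13, 3, 5, 14 — 10 nodes.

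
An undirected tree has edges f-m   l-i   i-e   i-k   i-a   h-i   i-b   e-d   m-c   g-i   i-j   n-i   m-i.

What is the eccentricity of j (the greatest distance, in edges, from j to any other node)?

The node farthest from j is f (d, c also at distance 3), via j-i-m-f — 3 edges.

3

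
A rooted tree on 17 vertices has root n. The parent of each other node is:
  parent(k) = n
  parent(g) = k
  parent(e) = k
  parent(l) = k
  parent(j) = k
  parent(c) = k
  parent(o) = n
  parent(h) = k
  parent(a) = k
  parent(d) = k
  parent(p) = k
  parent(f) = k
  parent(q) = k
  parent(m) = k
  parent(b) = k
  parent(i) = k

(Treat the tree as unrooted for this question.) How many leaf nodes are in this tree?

Degree-1 nodes: a, b, c, d, e, f, g, h, i, j, l, m, o, p, q — 15 of them.

15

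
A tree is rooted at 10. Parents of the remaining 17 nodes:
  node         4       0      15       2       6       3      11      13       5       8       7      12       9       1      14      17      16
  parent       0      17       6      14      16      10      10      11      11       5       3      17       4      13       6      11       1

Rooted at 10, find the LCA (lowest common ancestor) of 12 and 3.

Ancestors of 12 (toward the root): 12, 17, 11, 10.
Ancestors of 3: 3, 10.
The deepest node appearing in both lists is 10.

10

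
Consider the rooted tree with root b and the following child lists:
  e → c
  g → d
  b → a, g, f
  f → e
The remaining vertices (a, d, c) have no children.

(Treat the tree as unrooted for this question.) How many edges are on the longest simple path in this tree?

A longest path is c - e - f - b - g - d, with 5 edges.

5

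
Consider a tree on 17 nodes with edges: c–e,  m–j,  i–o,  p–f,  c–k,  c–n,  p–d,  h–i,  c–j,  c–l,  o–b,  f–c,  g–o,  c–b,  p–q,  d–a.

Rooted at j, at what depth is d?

4

Climbing from d to the root: d–p–f–c–j. That's 4 steps.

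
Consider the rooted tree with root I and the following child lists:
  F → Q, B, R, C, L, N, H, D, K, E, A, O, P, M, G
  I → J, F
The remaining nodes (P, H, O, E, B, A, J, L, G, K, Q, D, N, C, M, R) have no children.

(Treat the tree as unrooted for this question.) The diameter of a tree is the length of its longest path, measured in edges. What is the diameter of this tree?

BFS from J reaches N last, at distance 3; BFS from N confirms no node is farther.
Path: J–I–F–N.

3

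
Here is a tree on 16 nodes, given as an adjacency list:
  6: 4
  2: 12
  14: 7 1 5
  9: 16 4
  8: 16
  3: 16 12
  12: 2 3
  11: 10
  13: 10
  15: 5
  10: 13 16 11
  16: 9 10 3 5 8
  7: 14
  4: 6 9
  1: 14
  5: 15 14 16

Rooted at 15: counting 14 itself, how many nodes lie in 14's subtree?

3

Descendants of 14 (including itself): 14, 7, 1. That's 3.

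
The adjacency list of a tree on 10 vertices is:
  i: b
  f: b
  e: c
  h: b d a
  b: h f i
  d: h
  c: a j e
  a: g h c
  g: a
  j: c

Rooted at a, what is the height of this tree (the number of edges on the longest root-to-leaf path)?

A deepest node is i, reached by a–h–b–i.
That path has 3 edges, so the height is 3.

3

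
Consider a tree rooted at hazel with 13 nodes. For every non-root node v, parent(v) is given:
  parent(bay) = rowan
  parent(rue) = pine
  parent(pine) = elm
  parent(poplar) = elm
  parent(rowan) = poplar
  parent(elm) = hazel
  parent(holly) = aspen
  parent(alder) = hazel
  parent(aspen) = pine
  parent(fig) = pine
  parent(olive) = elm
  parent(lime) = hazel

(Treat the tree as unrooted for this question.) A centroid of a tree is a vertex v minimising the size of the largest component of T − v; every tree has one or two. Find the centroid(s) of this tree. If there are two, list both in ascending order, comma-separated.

If elm is removed the pieces have sizes 5, 3, 3, 1, all ≤ ⌊13/2⌋ = 6.
Every other node leaves some component of size > 6, so the centroid is unique.

elm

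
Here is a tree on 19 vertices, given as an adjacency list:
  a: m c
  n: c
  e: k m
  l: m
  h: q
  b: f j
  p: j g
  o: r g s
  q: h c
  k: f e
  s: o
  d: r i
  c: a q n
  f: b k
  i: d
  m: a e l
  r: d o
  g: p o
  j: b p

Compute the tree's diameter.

BFS from h reaches i last, at distance 15; BFS from i confirms no node is farther.
Path: h–q–c–a–m–e–k–f–b–j–p–g–o–r–d–i.

15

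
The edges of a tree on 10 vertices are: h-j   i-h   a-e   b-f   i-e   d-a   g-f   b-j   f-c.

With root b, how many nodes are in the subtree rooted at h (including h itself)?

The subtree rooted at h contains: h, i, e, a, d — 5 nodes.

5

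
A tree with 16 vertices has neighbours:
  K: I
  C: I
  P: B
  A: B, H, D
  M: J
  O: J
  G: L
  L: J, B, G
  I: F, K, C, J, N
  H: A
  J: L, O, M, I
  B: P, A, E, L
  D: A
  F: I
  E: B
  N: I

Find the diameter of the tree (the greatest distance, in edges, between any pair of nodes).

A longest path is F–I–J–L–B–A–H, with 6 edges.

6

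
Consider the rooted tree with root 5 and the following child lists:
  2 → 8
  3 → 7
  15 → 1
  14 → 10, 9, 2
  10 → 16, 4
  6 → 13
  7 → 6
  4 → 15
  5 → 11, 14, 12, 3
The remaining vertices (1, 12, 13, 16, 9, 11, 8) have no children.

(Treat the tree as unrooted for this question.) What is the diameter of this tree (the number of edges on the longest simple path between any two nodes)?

A longest path is 13-6-7-3-5-14-10-4-15-1, with 9 edges.

9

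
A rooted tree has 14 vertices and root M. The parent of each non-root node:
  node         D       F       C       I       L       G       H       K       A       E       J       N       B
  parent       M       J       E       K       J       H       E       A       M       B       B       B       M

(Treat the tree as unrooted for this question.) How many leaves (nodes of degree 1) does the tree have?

The leaves are C, D, F, G, I, L, N.
That is 7 leaves.

7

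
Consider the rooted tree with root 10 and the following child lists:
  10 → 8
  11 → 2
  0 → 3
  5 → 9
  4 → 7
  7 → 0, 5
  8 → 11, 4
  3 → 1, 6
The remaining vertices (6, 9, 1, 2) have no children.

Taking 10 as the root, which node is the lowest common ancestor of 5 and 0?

7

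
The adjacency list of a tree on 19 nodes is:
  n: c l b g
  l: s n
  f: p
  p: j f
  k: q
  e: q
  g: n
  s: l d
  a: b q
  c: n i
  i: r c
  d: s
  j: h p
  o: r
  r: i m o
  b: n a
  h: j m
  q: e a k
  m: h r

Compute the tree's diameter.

Starting from k, a farthest node is f at distance 12.
One longest path: k - q - a - b - n - c - i - r - m - h - j - p - f.
So the diameter is 12.

12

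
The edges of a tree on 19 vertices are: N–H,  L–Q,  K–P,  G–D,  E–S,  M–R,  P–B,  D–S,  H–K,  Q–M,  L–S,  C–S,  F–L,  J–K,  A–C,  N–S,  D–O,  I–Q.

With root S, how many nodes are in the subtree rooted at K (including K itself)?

The subtree rooted at K contains: K, P, J, B — 4 nodes.

4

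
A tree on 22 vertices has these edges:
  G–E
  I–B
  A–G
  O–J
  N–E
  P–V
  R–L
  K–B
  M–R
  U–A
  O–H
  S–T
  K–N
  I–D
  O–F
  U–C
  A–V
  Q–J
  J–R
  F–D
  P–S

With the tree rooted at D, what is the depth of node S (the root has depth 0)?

Climbing from S to the root: S → P → V → A → G → E → N → K → B → I → D. That's 10 steps.

10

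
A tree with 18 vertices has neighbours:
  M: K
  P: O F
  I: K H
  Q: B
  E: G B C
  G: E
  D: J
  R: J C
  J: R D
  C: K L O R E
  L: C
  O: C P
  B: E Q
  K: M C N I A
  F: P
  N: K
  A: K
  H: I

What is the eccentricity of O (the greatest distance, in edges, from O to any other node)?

The node farthest from O is D (H, Q also at distance 4), via O – C – R – J – D — 4 edges.

4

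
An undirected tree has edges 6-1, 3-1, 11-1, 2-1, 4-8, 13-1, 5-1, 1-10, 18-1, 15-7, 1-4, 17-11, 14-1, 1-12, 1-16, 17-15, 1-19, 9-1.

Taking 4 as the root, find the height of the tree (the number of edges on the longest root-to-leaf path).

The longest root-to-leaf path is 4-1-11-17-15-7 (5 edges).

5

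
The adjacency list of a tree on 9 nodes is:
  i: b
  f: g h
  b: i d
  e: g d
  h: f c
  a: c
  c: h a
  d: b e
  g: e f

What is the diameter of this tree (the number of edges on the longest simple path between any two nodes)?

BFS from i reaches a last, at distance 8; BFS from a confirms no node is farther.
Path: i – b – d – e – g – f – h – c – a.

8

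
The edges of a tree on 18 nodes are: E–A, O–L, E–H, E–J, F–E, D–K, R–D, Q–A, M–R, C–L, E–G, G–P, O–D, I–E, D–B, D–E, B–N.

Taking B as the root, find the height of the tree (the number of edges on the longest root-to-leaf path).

4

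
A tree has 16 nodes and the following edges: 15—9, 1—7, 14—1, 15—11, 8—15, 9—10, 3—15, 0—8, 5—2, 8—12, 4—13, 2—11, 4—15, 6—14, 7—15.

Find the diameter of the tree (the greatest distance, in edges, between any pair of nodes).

A longest path is 6 - 14 - 1 - 7 - 15 - 11 - 2 - 5, with 7 edges.

7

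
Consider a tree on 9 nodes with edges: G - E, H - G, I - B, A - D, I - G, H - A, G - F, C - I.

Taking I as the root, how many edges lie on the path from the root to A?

3

I–G–H–A — 3 edges.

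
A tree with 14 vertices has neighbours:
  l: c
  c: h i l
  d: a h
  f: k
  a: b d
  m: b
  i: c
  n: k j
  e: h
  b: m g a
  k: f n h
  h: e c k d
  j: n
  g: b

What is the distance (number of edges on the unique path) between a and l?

Walking from a: a – d – h – c – l. Length 4.

4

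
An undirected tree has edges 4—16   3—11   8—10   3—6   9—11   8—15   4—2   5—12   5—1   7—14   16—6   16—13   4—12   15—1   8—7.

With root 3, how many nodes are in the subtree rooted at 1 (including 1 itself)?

6

1's subtree: {1, 15, 8, 7, 10, 14}, size 6.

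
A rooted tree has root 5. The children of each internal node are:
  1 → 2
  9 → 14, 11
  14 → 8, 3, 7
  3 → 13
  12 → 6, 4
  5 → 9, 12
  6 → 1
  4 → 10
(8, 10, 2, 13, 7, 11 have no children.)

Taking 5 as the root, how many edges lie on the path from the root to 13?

4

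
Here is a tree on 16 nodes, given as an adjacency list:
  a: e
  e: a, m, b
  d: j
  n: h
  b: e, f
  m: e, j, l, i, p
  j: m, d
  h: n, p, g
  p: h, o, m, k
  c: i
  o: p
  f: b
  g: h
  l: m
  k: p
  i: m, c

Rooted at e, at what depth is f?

2

Climbing from f to the root: f → b → e. That's 2 steps.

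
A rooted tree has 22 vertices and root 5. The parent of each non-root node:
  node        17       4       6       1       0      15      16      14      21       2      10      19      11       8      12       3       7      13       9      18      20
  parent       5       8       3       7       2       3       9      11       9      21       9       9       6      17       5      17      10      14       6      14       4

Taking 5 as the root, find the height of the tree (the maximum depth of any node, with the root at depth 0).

1 sits deepest: 5–17–3–6–9–10–7–1 — 7 edges from the root.

7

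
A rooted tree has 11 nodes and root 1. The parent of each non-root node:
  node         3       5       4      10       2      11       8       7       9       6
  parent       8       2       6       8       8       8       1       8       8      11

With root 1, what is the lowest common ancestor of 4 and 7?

8

Path 4→root: 4 6 11 8 1; path 7→root: 7 8 1.
First common node: 8.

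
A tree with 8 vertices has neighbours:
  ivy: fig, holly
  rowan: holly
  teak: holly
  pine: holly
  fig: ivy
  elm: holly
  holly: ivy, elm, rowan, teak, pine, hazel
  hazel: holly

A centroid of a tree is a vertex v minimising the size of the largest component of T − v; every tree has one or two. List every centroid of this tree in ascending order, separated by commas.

holly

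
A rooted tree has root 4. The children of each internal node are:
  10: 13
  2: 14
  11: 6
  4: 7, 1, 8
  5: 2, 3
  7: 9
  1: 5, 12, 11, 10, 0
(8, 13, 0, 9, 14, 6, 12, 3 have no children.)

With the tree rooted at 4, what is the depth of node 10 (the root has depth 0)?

Climbing from 10 to the root: 10–1–4. That's 2 steps.

2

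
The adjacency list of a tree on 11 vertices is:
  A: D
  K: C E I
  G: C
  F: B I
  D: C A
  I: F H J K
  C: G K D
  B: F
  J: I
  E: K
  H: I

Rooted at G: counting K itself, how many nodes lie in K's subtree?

K's subtree: {K, I, E, J, F, H, B}, size 7.

7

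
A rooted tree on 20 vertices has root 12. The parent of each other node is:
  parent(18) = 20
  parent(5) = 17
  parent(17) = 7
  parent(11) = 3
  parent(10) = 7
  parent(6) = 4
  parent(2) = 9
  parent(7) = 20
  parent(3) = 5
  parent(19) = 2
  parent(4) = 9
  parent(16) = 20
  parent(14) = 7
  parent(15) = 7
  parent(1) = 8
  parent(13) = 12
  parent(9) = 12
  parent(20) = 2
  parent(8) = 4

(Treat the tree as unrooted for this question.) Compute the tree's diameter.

10

A longest path is 1–8–4–9–2–20–7–17–5–3–11, with 10 edges.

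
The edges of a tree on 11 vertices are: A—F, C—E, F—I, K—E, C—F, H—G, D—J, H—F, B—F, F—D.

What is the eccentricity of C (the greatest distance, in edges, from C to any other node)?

The node farthest from C is G (J also at distance 3), via C – F – H – G — 3 edges.

3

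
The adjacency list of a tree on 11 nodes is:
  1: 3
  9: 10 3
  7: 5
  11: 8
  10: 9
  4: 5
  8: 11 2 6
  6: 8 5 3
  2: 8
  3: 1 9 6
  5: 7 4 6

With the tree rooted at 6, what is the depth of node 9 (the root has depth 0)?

2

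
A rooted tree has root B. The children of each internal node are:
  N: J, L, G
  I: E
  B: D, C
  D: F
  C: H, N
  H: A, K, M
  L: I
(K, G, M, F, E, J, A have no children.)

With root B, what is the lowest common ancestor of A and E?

C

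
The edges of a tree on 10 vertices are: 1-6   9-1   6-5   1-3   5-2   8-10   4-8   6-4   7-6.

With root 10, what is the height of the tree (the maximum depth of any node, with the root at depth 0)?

3 sits deepest: 10–8–4–6–1–3 — 5 edges from the root.

5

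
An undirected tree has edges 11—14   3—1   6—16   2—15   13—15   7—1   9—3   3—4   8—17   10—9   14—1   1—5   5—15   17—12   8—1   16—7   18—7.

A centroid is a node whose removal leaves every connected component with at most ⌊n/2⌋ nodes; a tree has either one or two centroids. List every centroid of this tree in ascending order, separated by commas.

If 1 is removed the pieces have sizes 4, 4, 4, 3, 2, all ≤ ⌊18/2⌋ = 9.
No neighbour of 1 does as well, so 1 is the unique centroid.

1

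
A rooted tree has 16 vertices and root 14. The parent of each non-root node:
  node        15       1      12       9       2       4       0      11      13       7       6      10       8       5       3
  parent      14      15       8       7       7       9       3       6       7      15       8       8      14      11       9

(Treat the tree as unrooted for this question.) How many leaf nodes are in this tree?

Exactly 8 nodes have a single neighbour: 0, 1, 2, 4, 5, 10, 12, 13.

8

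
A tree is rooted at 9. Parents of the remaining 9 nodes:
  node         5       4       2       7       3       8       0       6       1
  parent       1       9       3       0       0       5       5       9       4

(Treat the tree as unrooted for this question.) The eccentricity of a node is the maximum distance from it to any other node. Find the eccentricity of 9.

The node farthest from 9 is 2, via 9–4–1–5–0–3–2 — 6 edges.

6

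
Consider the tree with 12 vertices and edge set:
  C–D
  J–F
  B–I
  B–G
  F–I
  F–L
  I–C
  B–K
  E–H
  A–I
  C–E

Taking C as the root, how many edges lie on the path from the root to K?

Climbing from K to the root: K → B → I → C. That's 3 steps.

3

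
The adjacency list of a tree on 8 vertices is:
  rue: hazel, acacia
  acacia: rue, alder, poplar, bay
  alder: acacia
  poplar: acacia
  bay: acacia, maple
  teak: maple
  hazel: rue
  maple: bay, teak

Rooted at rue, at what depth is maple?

3

Climbing from maple to the root: maple–bay–acacia–rue. That's 3 steps.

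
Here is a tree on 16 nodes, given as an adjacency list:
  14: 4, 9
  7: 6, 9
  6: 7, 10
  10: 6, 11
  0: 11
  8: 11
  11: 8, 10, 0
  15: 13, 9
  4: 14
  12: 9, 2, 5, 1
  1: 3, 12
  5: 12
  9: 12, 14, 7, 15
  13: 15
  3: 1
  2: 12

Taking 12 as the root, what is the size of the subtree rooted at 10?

4

10's subtree: {10, 11, 0, 8}, size 4.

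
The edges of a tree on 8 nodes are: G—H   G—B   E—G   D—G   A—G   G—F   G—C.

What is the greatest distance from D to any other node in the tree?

The node farthest from D is C (F, B, A, E, H also at distance 2), via D-G-C — 2 edges.

2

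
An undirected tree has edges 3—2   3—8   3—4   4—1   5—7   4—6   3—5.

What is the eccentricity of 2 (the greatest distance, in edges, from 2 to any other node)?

3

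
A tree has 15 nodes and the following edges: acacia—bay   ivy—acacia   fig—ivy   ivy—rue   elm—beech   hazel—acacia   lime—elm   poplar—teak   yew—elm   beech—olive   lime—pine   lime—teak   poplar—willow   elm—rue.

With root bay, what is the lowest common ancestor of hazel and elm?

acacia

Ancestors of hazel (toward the root): hazel, acacia, bay.
Ancestors of elm: elm, rue, ivy, acacia, bay.
The deepest node appearing in both lists is acacia.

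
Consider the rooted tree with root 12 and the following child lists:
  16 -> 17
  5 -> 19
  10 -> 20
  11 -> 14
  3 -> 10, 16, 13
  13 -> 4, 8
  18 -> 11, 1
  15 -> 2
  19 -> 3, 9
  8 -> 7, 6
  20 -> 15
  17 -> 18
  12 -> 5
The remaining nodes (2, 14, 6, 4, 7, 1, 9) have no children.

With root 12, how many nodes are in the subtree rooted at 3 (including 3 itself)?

The subtree rooted at 3 contains: 3, 10, 13, 16, 20, 8, 4, 17, 15, 7, 6, 18, 2, 11, 1, 14 — 16 nodes.

16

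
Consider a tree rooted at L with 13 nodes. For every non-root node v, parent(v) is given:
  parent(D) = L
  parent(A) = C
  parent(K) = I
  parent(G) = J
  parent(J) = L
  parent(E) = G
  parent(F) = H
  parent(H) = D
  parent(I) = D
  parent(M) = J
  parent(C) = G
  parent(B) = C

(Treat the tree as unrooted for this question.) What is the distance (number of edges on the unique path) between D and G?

D–L–J–G: 3 edges.

3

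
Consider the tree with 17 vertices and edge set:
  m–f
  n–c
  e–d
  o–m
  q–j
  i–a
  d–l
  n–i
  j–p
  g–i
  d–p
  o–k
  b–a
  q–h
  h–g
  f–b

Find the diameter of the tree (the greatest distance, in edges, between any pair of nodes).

13

A longest path is k-o-m-f-b-a-i-g-h-q-j-p-d-e, with 13 edges.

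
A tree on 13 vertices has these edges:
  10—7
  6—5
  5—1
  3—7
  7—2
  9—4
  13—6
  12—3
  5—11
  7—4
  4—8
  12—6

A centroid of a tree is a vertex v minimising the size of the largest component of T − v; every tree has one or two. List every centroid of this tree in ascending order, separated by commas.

3

If 3 is removed the pieces have sizes 6, 6, all ≤ ⌊13/2⌋ = 6.
Every other node leaves some component of size > 6, so the centroid is unique.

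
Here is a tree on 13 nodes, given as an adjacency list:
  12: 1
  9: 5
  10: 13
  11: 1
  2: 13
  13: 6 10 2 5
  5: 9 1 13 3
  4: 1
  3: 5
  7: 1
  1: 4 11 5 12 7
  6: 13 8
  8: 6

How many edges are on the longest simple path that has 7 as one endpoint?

5

Distances from 7 peak at 5, attained at 8.
7-1-5-13-6-8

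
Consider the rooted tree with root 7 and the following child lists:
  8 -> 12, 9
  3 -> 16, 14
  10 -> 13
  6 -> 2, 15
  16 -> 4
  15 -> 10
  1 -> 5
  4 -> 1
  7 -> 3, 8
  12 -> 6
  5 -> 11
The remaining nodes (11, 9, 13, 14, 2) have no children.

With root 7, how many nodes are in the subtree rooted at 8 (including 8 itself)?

8

8's subtree: {8, 12, 9, 6, 15, 2, 10, 13}, size 8.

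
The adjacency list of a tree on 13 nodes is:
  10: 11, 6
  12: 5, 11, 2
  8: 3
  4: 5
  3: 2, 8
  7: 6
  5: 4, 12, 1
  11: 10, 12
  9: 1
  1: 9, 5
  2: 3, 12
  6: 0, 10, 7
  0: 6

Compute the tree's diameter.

7

Starting from 9, a farthest node is 0 at distance 7.
One longest path: 9–1–5–12–11–10–6–0.
So the diameter is 7.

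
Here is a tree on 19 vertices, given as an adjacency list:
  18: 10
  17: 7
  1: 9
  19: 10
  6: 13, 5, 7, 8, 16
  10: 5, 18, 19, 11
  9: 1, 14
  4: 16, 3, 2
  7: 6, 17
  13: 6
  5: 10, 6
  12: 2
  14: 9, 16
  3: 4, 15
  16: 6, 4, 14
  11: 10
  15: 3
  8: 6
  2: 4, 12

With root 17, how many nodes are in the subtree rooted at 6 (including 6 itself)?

The subtree rooted at 6 contains: 6, 5, 16, 13, 8, 10, 14, 4, 11, 19, 18, 9, 2, 3, 1, 12, 15 — 17 nodes.

17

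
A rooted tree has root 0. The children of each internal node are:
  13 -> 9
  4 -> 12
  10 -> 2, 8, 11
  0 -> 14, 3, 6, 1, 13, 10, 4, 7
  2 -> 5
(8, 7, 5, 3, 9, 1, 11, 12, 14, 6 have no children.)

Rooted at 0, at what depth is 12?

Path from 0 to 12: 0–4–12, which has 2 edges.

2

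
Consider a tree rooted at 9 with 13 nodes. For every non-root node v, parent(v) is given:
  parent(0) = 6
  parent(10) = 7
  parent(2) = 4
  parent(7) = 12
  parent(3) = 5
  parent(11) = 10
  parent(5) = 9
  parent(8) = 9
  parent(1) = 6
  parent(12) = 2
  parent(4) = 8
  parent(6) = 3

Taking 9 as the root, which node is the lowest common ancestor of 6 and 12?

6's ancestor chain is 6, 3, 5, 9 and 12's is 12, 2, 4, 8, 9; they first meet at 9.

9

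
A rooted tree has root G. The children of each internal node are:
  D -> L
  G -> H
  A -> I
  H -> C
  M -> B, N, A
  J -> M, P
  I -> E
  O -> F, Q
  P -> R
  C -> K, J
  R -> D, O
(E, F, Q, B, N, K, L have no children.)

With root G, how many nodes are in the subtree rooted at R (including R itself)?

6

Descendants of R (including itself): R, O, D, F, Q, L. That's 6.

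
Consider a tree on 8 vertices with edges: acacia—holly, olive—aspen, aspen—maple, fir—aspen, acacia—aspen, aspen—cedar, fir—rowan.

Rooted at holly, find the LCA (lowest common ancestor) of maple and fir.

maple's ancestor chain is maple, aspen, acacia, holly and fir's is fir, aspen, acacia, holly; they first meet at aspen.

aspen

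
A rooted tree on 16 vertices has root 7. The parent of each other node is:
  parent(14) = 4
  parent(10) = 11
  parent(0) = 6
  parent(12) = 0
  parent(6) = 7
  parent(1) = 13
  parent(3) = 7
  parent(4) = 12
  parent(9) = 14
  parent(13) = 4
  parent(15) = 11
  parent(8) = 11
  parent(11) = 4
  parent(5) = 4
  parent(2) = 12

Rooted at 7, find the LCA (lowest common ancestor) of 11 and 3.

7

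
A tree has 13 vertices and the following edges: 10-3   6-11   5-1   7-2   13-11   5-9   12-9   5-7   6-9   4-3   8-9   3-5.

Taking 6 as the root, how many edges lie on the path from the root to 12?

6 → 9 → 12 — 2 edges.

2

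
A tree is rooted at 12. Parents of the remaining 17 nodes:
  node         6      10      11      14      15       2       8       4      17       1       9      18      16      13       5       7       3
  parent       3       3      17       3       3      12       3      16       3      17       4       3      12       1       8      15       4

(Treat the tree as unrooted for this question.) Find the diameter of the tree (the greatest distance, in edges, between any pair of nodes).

A longest path is 2-12-16-4-3-17-1-13, with 7 edges.

7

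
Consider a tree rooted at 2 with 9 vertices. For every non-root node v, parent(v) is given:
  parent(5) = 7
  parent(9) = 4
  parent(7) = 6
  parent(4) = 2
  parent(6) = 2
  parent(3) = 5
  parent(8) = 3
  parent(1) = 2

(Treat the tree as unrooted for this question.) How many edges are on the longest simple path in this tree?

7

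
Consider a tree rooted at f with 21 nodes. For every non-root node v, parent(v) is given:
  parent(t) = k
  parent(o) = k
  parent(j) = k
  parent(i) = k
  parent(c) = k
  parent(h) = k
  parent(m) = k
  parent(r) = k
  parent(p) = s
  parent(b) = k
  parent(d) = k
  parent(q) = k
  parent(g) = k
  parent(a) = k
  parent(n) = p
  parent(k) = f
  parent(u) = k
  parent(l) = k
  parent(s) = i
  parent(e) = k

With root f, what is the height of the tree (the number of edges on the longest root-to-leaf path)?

The longest root-to-leaf path is f–k–i–s–p–n (5 edges).

5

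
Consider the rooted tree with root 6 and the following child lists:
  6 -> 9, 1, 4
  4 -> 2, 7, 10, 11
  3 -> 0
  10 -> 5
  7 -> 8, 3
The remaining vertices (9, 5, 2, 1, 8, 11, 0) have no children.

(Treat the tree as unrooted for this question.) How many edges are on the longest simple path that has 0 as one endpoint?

5

A farthest node from 0 is 5 (1, 9 also at distance 5).
The path 0–3–7–4–10–5 has 5 edges.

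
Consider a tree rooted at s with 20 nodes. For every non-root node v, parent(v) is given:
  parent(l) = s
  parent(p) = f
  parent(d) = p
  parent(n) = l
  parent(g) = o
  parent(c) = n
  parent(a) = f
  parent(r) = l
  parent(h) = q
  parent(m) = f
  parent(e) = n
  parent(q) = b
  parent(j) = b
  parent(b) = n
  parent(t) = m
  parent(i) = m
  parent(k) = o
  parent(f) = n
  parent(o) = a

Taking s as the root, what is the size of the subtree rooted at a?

4

The subtree rooted at a contains: a, o, k, g — 4 nodes.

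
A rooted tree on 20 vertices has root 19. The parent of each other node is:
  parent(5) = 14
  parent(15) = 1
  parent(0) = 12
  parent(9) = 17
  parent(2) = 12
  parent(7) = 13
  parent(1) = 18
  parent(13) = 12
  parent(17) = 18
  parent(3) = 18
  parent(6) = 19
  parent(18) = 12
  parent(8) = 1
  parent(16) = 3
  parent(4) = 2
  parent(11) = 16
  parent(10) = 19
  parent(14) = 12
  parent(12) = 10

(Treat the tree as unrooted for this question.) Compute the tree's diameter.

7

Starting from 6, a farthest node is 11 at distance 7.
One longest path: 6-19-10-12-18-3-16-11.
So the diameter is 7.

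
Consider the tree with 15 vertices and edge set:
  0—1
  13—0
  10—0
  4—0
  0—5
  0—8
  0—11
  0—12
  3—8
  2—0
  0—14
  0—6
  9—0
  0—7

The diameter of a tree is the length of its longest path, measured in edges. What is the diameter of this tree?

Starting from 3, a farthest node is 4 at distance 3.
One longest path: 3-8-0-4.
So the diameter is 3.

3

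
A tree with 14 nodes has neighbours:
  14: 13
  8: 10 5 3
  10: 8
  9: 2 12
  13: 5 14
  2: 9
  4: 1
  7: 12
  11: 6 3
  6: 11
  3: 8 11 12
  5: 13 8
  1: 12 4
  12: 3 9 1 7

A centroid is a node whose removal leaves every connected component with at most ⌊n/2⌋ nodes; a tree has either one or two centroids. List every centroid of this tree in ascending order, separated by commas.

3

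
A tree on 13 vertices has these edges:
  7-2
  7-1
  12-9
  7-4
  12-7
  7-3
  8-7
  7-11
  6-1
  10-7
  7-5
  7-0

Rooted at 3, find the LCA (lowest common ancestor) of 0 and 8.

7

0's ancestor chain is 0, 7, 3 and 8's is 8, 7, 3; they first meet at 7.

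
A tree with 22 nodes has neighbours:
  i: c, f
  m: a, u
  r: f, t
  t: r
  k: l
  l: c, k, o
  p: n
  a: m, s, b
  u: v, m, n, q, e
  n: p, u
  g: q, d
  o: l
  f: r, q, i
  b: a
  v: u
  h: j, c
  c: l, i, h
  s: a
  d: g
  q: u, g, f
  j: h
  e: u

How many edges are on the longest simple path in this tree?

9

BFS from s reaches j last, at distance 9; BFS from j confirms no node is farther.
Path: s - a - m - u - q - f - i - c - h - j.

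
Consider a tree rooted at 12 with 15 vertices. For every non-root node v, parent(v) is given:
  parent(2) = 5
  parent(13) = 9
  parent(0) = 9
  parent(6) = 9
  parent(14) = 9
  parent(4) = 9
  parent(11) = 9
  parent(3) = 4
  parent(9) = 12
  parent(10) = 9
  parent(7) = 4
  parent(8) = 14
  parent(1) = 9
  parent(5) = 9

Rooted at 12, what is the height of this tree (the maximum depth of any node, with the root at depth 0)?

3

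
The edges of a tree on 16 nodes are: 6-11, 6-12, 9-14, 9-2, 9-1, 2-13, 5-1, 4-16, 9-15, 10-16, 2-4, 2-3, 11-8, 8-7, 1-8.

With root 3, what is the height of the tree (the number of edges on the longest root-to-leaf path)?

7

12 sits deepest: 3 → 2 → 9 → 1 → 8 → 11 → 6 → 12 — 7 edges from the root.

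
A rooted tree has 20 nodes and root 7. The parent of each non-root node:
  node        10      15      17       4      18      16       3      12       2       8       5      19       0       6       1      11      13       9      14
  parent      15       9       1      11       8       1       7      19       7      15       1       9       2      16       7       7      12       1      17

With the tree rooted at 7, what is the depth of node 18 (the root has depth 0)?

5

7–1–9–15–8–18 — 5 edges.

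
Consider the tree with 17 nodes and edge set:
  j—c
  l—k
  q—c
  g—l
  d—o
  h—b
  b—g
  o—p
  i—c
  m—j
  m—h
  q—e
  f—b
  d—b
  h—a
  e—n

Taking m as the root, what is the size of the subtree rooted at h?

10

Descendants of h (including itself): h, b, a, g, f, d, l, o, k, p. That's 10.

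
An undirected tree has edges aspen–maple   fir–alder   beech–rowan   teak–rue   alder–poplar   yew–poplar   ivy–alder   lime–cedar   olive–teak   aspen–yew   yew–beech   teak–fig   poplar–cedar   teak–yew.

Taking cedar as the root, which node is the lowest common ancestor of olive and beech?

Path olive→root: olive teak yew poplar cedar; path beech→root: beech yew poplar cedar.
First common node: yew.

yew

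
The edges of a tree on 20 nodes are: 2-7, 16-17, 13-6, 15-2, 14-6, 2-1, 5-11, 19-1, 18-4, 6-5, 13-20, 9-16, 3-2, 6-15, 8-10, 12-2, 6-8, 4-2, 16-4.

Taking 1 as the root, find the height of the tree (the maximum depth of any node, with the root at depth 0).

The longest root-to-leaf path is 1-2-15-6-13-20 (5 edges).

5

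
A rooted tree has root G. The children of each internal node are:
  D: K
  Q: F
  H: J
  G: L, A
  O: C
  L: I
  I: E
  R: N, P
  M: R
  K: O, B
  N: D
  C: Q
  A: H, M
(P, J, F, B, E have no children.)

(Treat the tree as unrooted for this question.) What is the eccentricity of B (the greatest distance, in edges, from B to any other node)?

10

A farthest node from B is E.
The path B-K-D-N-R-M-A-G-L-I-E has 10 edges.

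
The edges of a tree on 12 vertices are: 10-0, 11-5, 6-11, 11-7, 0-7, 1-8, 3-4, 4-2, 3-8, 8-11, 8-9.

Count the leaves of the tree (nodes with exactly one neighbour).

6

Degree-1 nodes: 1, 2, 5, 6, 9, 10 — 6 of them.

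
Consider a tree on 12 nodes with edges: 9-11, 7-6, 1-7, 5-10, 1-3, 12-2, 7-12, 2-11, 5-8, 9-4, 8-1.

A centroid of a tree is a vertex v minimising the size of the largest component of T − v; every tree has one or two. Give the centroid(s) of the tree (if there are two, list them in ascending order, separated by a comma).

7

If 7 is removed the pieces have sizes 5, 5, 1, all ≤ ⌊12/2⌋ = 6.
Every other node leaves some component of size > 6, so the centroid is unique.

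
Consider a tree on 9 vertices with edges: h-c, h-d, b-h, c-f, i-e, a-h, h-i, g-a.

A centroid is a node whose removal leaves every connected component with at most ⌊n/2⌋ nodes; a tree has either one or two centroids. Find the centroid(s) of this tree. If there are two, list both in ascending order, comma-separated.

h

Delete h: the remaining components have sizes 2, 2, 2, 1, 1. Max 2 ≤ 4, so h is a centroid.
Every other node leaves some component of size > 4, so the centroid is unique.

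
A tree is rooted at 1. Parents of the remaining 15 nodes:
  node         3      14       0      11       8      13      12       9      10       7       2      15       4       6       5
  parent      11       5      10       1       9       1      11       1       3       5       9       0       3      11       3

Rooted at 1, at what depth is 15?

Path from 1 to 15: 1 – 11 – 3 – 10 – 0 – 15, which has 5 edges.

5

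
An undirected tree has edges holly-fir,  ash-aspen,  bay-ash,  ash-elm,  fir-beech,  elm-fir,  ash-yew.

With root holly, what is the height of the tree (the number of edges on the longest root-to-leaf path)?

aspen sits deepest: holly → fir → elm → ash → aspen — 4 edges from the root.

4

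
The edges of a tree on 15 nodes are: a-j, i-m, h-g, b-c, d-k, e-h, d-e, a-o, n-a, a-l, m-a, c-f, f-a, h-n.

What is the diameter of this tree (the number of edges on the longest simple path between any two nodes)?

8

A longest path is k – d – e – h – n – a – f – c – b, with 8 edges.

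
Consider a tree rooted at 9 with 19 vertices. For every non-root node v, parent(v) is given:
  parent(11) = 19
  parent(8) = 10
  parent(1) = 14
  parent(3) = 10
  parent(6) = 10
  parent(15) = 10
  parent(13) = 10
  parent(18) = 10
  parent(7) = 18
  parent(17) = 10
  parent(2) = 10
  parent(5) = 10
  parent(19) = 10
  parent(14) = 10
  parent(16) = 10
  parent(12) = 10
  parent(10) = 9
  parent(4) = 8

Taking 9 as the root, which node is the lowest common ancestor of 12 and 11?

10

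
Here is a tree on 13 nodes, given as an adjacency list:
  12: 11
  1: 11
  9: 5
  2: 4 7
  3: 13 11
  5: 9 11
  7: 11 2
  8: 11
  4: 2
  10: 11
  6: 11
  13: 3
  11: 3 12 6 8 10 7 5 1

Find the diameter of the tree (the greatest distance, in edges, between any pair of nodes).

5

Starting from 4, a farthest node is 13 at distance 5.
One longest path: 4 - 2 - 7 - 11 - 3 - 13.
So the diameter is 5.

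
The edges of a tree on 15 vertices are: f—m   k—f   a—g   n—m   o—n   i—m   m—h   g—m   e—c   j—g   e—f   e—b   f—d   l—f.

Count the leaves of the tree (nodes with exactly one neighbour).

Degree-1 nodes: a, b, c, d, h, i, j, k, l, o — 10 of them.

10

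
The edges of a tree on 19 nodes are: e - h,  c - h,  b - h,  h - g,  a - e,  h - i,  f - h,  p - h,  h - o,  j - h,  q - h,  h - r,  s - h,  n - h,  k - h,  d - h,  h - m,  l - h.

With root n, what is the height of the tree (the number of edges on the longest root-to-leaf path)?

A deepest node is a, reached by n-h-e-a.
That path has 3 edges, so the height is 3.

3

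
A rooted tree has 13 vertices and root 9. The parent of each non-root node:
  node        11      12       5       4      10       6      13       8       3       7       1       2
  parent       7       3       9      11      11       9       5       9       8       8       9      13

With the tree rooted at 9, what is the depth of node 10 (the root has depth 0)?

Climbing from 10 to the root: 10 – 11 – 7 – 8 – 9. That's 4 steps.

4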